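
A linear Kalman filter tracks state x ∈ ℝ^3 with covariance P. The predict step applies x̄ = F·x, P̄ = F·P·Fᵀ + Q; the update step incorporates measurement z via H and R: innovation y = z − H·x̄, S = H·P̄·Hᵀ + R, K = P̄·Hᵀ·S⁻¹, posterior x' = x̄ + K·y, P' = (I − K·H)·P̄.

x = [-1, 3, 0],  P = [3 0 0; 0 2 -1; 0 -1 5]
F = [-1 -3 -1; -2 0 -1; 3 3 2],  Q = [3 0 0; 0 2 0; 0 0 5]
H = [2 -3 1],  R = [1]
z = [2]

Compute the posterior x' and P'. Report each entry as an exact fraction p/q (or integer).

x̄ = F·x = [-8, 2, 6]
P̄ = F·P·Fᵀ + Q = [23 8 -28; 8 19 -25; -28 -25 58]
y = z − H·x̄ = [18]
S = H·P̄·Hᵀ + R = [264]
K = P̄·Hᵀ·S⁻¹ = [-1/44; -1/4; 7/24]
x' = x̄ + K·y = [-185/22, -5/2, 45/4]
P' = (I − K·H)·P̄ = [503/22 13/2 -105/4; 13/2 5/2 -23/4; -105/4 -23/4 853/24]

x' = [-185/22, -5/2, 45/4]
P' = [503/22 13/2 -105/4; 13/2 5/2 -23/4; -105/4 -23/4 853/24]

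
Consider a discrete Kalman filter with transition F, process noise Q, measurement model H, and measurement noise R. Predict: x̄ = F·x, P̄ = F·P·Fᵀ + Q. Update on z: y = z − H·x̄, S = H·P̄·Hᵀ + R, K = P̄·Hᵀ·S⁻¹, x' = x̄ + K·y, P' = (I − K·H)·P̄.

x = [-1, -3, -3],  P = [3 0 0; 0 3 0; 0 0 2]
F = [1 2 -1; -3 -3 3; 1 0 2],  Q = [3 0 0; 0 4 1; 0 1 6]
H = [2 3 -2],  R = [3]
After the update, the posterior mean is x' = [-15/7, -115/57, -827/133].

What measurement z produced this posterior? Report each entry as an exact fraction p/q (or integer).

z = [2]

x̄ = F·x = [-4, 3, -7]
P̄ = F·P·Fᵀ + Q = [20 -33 -1; -33 76 4; -1 4 17]
S = H·P̄·Hᵀ + R = [399]
K = P̄·Hᵀ·S⁻¹ = [-1/7; 22/57; -8/133]
x' − x̄ = [13/7, -286/57, 104/133] = K·y
y = (KᵀK)⁻¹·Kᵀ·(x' − x̄) = [-13]
z = y + H·x̄ = [-13] + [15] = [2]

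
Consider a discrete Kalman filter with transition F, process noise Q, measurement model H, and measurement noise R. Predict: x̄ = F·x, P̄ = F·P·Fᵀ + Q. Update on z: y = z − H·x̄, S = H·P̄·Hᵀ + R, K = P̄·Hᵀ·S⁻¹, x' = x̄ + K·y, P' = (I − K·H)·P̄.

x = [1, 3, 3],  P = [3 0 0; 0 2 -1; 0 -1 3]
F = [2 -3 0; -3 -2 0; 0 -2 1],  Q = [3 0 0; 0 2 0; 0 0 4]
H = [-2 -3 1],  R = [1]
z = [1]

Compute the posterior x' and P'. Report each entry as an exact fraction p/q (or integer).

x' = [-830/293, 656/293, 638/293]
P' = [8580/293 -4695/293 3042/293; -4695/293 2920/293 -719/293; 3042/293 -719/293 3886/293]

x̄ = F·x = [-7, -9, -3]
P̄ = F·P·Fᵀ + Q = [33 -6 15; -6 37 10; 15 10 19]
y = z − H·x̄ = [-37]
S = H·P̄·Hᵀ + R = [293]
K = P̄·Hᵀ·S⁻¹ = [-33/293; -89/293; -41/293]
x' = x̄ + K·y = [-830/293, 656/293, 638/293]
P' = (I − K·H)·P̄ = [8580/293 -4695/293 3042/293; -4695/293 2920/293 -719/293; 3042/293 -719/293 3886/293]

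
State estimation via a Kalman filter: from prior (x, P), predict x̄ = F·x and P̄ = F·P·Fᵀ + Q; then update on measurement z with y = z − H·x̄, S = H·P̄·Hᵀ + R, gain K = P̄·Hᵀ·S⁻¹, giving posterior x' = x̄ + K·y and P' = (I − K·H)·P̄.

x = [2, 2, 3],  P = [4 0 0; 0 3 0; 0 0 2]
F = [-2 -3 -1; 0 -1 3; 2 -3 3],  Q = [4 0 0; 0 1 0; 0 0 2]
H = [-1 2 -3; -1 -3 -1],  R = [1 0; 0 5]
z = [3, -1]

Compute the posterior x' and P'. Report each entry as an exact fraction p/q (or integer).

x̄ = F·x = [-13, 7, 7]
P̄ = F·P·Fᵀ + Q = [49 3 5; 3 22 27; 5 27 63]
y = z − H·x̄ = [-3, 14]
S = H·P̄·Hᵀ + R = [399 318; 318 505]
K = P̄·Hᵀ·S⁻¹ = [-9256/100371 -2231/33457; 10328/100371 -8528/33457; -23318/100371 -4977/33457]
x' = x̄ + K·y = [-456919/33457, 104479/33457, 187839/33457]
P' = (I − K·H)·P̄ = [3959672/100371 -711655/100371 -1791242/100371; -711655/100371 165218/100371 343921/100371; -1791242/100371 343921/100371 834134/100371]

x' = [-456919/33457, 104479/33457, 187839/33457]
P' = [3959672/100371 -711655/100371 -1791242/100371; -711655/100371 165218/100371 343921/100371; -1791242/100371 343921/100371 834134/100371]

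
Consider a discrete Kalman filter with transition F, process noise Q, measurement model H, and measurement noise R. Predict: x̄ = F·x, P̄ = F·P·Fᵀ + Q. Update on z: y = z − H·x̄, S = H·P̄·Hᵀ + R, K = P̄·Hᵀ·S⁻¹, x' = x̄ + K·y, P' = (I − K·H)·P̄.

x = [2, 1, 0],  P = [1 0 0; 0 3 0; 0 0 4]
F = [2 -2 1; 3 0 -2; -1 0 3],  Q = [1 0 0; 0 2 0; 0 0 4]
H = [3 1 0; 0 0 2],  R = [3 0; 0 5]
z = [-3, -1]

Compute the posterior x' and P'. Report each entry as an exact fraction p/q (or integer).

x' = [-23873/11649, 13075/3883, -2139/3883]
P' = [36878/34947 -26689/11649 3145/11649; -26689/11649 27980/3883 -3140/3883; 3145/11649 -3140/3883 4710/3883]

x̄ = F·x = [2, 6, -2]
P̄ = F·P·Fᵀ + Q = [21 -2 10; -2 27 -27; 10 -27 41]
y = z − H·x̄ = [-15, 3]
S = H·P̄·Hᵀ + R = [207 6; 6 169]
K = P̄·Hᵀ·S⁻¹ = [10189/34947 1258/11649; 1291/11649 -1256/3883; 5/11649 1884/3883]
x' = x̄ + K·y = [-23873/11649, 13075/3883, -2139/3883]
P' = (I − K·H)·P̄ = [36878/34947 -26689/11649 3145/11649; -26689/11649 27980/3883 -3140/3883; 3145/11649 -3140/3883 4710/3883]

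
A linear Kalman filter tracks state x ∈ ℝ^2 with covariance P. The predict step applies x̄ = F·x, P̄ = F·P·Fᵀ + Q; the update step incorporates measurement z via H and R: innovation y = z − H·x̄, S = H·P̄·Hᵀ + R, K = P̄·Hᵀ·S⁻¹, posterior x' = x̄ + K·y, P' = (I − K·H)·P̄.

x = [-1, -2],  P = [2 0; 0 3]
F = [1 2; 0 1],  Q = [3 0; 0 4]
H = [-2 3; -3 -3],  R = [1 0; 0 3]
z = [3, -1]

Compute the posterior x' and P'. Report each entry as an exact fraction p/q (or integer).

x̄ = F·x = [-5, -2]
P̄ = F·P·Fᵀ + Q = [17 6; 6 7]
y = z − H·x̄ = [-1, -22]
S = H·P̄·Hᵀ + R = [60 21; 21 327]
K = P̄·Hᵀ·S⁻¹ = [-1261/6393 -1268/6393; 418/2131 -281/2131]
x' = x̄ + K·y = [-936/2131, 1502/2131]
P' = (I − K·H)·P̄ = [1013/6393 85/2131; 85/2131 196/2131]

x' = [-936/2131, 1502/2131]
P' = [1013/6393 85/2131; 85/2131 196/2131]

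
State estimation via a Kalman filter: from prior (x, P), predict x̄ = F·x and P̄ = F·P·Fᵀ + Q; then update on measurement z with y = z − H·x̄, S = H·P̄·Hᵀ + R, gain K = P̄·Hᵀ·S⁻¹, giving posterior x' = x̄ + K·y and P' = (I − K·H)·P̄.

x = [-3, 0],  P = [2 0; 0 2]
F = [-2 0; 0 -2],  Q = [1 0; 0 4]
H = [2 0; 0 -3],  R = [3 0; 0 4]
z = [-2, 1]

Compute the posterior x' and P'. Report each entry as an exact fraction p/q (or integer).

x' = [-6/13, -9/28]
P' = [9/13 0; 0 3/7]

x̄ = F·x = [6, 0]
P̄ = F·P·Fᵀ + Q = [9 0; 0 12]
y = z − H·x̄ = [-14, 1]
S = H·P̄·Hᵀ + R = [39 0; 0 112]
K = P̄·Hᵀ·S⁻¹ = [6/13 0; 0 -9/28]
x' = x̄ + K·y = [-6/13, -9/28]
P' = (I − K·H)·P̄ = [9/13 0; 0 3/7]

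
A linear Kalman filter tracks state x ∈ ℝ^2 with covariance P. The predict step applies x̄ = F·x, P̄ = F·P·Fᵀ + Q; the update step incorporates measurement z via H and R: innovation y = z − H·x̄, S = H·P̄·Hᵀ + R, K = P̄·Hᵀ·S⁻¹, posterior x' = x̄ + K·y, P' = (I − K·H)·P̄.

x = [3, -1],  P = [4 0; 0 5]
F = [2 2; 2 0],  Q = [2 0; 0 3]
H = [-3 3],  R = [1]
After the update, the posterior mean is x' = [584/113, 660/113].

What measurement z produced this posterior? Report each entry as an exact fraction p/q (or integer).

x̄ = F·x = [4, 6]
P̄ = F·P·Fᵀ + Q = [38 16; 16 19]
S = H·P̄·Hᵀ + R = [226]
K = P̄·Hᵀ·S⁻¹ = [-33/113; 9/226]
x' − x̄ = [132/113, -18/113] = K·y
y = (KᵀK)⁻¹·Kᵀ·(x' − x̄) = [-4]
z = y + H·x̄ = [-4] + [6] = [2]

z = [2]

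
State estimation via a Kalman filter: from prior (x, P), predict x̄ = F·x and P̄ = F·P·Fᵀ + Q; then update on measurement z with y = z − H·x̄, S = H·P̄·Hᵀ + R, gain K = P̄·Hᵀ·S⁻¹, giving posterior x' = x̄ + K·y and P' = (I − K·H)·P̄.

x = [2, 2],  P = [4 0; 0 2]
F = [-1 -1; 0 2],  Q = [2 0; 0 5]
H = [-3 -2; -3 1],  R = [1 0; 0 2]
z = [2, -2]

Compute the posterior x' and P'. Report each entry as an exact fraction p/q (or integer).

x̄ = F·x = [-4, 4]
P̄ = F·P·Fᵀ + Q = [8 -4; -4 13]
y = z − H·x̄ = [-2, -18]
S = H·P̄·Hᵀ + R = [77 34; 34 111]
K = P̄·Hᵀ·S⁻¹ = [-824/7391 -1612/7391; -2404/7391 2401/7391]
x' = x̄ + K·y = [1100/7391, -8846/7391]
P' = (I − K·H)·P̄ = [808/7391 -800/7391; -800/7391 2402/7391]

x' = [1100/7391, -8846/7391]
P' = [808/7391 -800/7391; -800/7391 2402/7391]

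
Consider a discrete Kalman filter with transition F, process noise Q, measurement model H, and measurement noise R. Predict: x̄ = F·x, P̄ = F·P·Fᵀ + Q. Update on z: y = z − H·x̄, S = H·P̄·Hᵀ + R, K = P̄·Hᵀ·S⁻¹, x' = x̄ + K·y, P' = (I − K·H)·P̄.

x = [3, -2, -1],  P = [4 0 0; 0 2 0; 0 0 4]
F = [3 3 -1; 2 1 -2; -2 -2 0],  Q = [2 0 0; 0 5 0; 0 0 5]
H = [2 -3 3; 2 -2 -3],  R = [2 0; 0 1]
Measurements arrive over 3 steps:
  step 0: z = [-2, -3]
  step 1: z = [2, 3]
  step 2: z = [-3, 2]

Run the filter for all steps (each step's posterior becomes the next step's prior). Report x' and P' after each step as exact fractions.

step 0: x' = [77246/126467, 191177/126467, 4639/11497], P' = [1414348/126467 1134674/126467 16150/11497; 1134674/126467 925335/126467 12809/11497; 16150/11497 12809/11497 2887/11497]
step 1: x' = [2589408356/8660585983, -942098923/1237226569, -2553286297/8660585983], P' = [308708497172/43302929915 6998548500/1237226569 38153627924/43302929915; 6998548500/1237226569 5698474030/1237226569 848819610/1237226569; 38153627924/43302929915 848819610/1237226569 7946013008/43302929915]
step 2: x' = [12506453018673634/9490857513900769, 11968206937550429/9490857513900769, -5937542375352436/9490857513900769], P' = [67109034283666944/9490857513900769 53248164860470032/9490857513900769 8295989027343632/9490857513900769; 53248164860470032/9490857513900769 43365337889295273/9490857513900769 6458714225325913/9490857513900769; 8295989027343632/9490857513900769 6458714225325913/9490857513900769 1733593954123363/9490857513900769]

step 0: x̄ = F·x = [4, 6, -2]
step 0: P̄ = F·P·Fᵀ + Q = [60 38 -36; 38 39 -20; -36 -20 29]
step 0: y = z − H·x̄ = [14, -5]
step 0: S = H·P̄·Hᵀ + R = [326 -227; -227 546]
step 0: K = P̄·Hᵀ·S⁻¹ = [-21188/126467 26398/126467; -41980/126467 -4019/126467; 1267/11497 -1979/11497]
step 0: x' = x̄ + K·y = [77246/126467, 191177/126467, 4639/11497]
step 0: P' = (I − K·H)·P̄ = [1414348/126467 1134674/126467 16150/11497; 1134674/126467 925335/126467 12809/11497; 16150/11497 12809/11497 2887/11497]
step 1: x̄ = F·x = [754240/126467, 243611/126467, -536846/126467]
step 1: P̄ = F·P·Fᵀ + Q = [39854676/126467 19130180/126467 -27017088/126467; 19130180/126467 9895990/126467 -13041910/126467; -27017088/126467 -13041910/126467 19068459/126467]
step 1: y = z − H·x̄ = [1085825/126467, -2252395/126467]
step 1: S = H·P̄·Hᵀ + R = [101338843/126467 -183249017/126467; -183249017/126467 385405958/126467]
step 1: K = P̄·Hᵀ·S⁻¹ = [-212122456/6186132845 13057715572/43302929915; -275933130/1237226569 53690110/1237226569; 787088273/6186132845 -6948155876/43302929915]
step 1: x' = x̄ + K·y = [2589408356/8660585983, -942098923/1237226569, -2553286297/8660585983]
step 1: P' = (I − K·H)·P̄ = [308708497172/43302929915 6998548500/1237226569 38153627924/43302929915; 6998548500/1237226569 5698474030/1237226569 848819610/1237226569; 38153627924/43302929915 848819610/1237226569 7946013008/43302929915]
step 2: x̄ = F·x = [-9462566018/8660585983, 3690696845/8660585983, 8010568210/8660585983]
step 2: P̄ = F·P·Fᵀ + Q = [8669859336192/43302929915 4157835731856/43302929915 -5852596270784/43302929915; 4157835731856/43302929915 2238312302553/43302929915 -2831973098692/43302929915; -5852596270784/43302929915 -2831973098692/43302929915 4208728582463/43302929915]
step 2: y = z − H·x̄ = [-20016240008/8660585983, 67659402322/8660585983]
step 2: S = H·P̄·Hᵀ + R = [23639742914518/43302929915 -39843522696717/43302929915; -39843522696717/43302929915 84539338937318/43302929915]
step 2: K = P̄·Hᵀ·S⁻¹ = [-319229466022656/9490857513900769 2833771764362928/9490857513900769; -2111770635484008/9490857513900769 389511266371779/9490857513900769; 1208308620539807/9490857513900769 -1526232258334651/9490857513900769]
step 2: x' = x̄ + K·y = [12506453018673634/9490857513900769, 11968206937550429/9490857513900769, -5937542375352436/9490857513900769]
step 2: P' = (I − K·H)·P̄ = [67109034283666944/9490857513900769 53248164860470032/9490857513900769 8295989027343632/9490857513900769; 53248164860470032/9490857513900769 43365337889295273/9490857513900769 6458714225325913/9490857513900769; 8295989027343632/9490857513900769 6458714225325913/9490857513900769 1733593954123363/9490857513900769]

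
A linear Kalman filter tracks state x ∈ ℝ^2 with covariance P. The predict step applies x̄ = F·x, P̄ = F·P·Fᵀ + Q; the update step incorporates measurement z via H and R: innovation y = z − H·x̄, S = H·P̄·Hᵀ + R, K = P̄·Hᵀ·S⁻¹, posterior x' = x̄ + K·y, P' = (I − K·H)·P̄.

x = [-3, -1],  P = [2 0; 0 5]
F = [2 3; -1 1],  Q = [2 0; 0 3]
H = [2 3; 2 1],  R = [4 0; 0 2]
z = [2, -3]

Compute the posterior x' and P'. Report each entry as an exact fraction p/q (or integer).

x̄ = F·x = [-9, 2]
P̄ = F·P·Fᵀ + Q = [55 11; 11 10]
y = z − H·x̄ = [14, 13]
S = H·P̄·Hᵀ + R = [446 338; 338 276]
K = P̄·Hᵀ·S⁻¹ = [-715/4426 1408/2213; 884/2213 -826/2213]
x' = x̄ + K·y = [-6618/2213, 6064/2213]
P' = (I − K·H)·P̄ = [4939/4426 -2123/2213; -2123/2213 2594/2213]

x' = [-6618/2213, 6064/2213]
P' = [4939/4426 -2123/2213; -2123/2213 2594/2213]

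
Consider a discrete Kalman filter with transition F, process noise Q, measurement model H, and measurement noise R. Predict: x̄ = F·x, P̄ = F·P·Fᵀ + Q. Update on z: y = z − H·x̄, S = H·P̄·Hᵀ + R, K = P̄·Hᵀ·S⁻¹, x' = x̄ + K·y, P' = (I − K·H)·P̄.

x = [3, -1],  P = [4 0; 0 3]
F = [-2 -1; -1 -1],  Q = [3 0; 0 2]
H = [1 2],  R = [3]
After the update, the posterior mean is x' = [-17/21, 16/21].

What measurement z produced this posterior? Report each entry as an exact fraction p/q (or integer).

z = [1]

x̄ = F·x = [-5, -2]
P̄ = F·P·Fᵀ + Q = [22 11; 11 9]
S = H·P̄·Hᵀ + R = [105]
K = P̄·Hᵀ·S⁻¹ = [44/105; 29/105]
x' − x̄ = [88/21, 58/21] = K·y
y = (KᵀK)⁻¹·Kᵀ·(x' − x̄) = [10]
z = y + H·x̄ = [10] + [-9] = [1]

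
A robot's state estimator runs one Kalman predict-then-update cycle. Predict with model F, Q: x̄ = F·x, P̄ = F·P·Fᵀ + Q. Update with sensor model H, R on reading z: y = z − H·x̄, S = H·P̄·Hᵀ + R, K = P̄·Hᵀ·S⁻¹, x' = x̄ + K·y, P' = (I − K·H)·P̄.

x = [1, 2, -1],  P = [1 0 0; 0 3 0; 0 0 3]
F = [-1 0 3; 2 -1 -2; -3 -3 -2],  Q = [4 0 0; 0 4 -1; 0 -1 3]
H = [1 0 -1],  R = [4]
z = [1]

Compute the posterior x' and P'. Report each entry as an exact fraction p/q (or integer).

x̄ = F·x = [-4, 2, -7]
P̄ = F·P·Fᵀ + Q = [32 -20 -15; -20 23 14; -15 14 51]
y = z − H·x̄ = [-2]
S = H·P̄·Hᵀ + R = [117]
K = P̄·Hᵀ·S⁻¹ = [47/117; -34/117; -22/39]
x' = x̄ + K·y = [-562/117, 302/117, -229/39]
P' = (I − K·H)·P̄ = [1535/117 -742/117 449/39; -742/117 1535/117 -202/39; 449/39 -202/39 179/13]

x' = [-562/117, 302/117, -229/39]
P' = [1535/117 -742/117 449/39; -742/117 1535/117 -202/39; 449/39 -202/39 179/13]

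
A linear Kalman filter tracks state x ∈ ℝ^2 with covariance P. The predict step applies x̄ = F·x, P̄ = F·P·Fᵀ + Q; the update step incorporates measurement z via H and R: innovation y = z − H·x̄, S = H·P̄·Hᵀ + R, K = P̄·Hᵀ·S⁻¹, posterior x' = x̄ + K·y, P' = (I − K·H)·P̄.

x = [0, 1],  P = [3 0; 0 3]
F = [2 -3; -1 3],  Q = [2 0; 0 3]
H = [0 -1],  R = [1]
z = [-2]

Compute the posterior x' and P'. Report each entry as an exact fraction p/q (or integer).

x' = [-69/34, 69/34]
P' = [305/34 -33/34; -33/34 33/34]

x̄ = F·x = [-3, 3]
P̄ = F·P·Fᵀ + Q = [41 -33; -33 33]
y = z − H·x̄ = [1]
S = H·P̄·Hᵀ + R = [34]
K = P̄·Hᵀ·S⁻¹ = [33/34; -33/34]
x' = x̄ + K·y = [-69/34, 69/34]
P' = (I − K·H)·P̄ = [305/34 -33/34; -33/34 33/34]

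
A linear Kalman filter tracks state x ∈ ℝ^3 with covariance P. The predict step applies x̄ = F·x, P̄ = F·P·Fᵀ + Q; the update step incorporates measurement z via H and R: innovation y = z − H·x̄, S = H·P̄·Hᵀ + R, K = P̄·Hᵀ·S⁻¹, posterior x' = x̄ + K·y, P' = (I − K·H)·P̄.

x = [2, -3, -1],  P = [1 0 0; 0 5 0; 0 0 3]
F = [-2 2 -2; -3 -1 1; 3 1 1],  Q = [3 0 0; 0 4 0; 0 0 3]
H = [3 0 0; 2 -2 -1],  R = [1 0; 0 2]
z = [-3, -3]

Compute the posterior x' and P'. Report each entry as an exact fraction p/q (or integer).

x' = [-9577/8856, -104/369, 4285/4428]
P' = [967/8856 85/738 -103/4428; 85/738 1375/246 -3667/369; -103/4428 -3667/369 43627/2214]

x̄ = F·x = [-8, -4, 2]
P̄ = F·P·Fᵀ + Q = [39 -10 -2; -10 21 -11; -2 -11 20]
y = z − H·x̄ = [21, 7]
S = H·P̄·Hᵀ + R = [352 300; 300 306]
K = P̄·Hᵀ·S⁻¹ = [967/2952 25/4428; 85/246 -373/738; -103/1476 137/2214]
x' = x̄ + K·y = [-9577/8856, -104/369, 4285/4428]
P' = (I − K·H)·P̄ = [967/8856 85/738 -103/4428; 85/738 1375/246 -3667/369; -103/4428 -3667/369 43627/2214]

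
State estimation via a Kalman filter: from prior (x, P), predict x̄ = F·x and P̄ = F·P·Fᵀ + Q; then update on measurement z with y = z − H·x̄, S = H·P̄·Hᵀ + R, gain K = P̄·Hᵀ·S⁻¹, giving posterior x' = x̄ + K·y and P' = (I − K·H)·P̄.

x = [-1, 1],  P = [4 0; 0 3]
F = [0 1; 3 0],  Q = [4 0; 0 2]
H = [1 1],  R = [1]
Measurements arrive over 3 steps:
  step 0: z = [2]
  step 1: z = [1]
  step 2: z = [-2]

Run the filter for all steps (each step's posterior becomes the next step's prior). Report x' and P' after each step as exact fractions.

step 0: x̄ = F·x = [1, -3]
step 0: P̄ = F·P·Fᵀ + Q = [7 0; 0 38]
step 0: y = z − H·x̄ = [4]
step 0: S = H·P̄·Hᵀ + R = [46]
step 0: K = P̄·Hᵀ·S⁻¹ = [7/46; 19/23]
step 0: x' = x̄ + K·y = [37/23, 7/23]
step 0: P' = (I − K·H)·P̄ = [273/46 -133/23; -133/23 152/23]
step 1: x̄ = F·x = [7/23, 111/23]
step 1: P̄ = F·P·Fᵀ + Q = [244/23 -399/23; -399/23 2549/46]
step 1: y = z − H·x̄ = [-95/23]
step 1: S = H·P̄·Hᵀ + R = [1487/46]
step 1: K = P̄·Hᵀ·S⁻¹ = [-310/1487; 1751/1487]
step 1: x' = x̄ + K·y = [1733/1487, -56/1487]
step 1: P' = (I − K·H)·P̄ = [13686/1487 -13996/1487; -13996/1487 15747/1487]
step 2: x̄ = F·x = [-56/1487, 5199/1487]
step 2: P̄ = F·P·Fᵀ + Q = [21695/1487 -41988/1487; -41988/1487 126148/1487]
step 2: y = z − H·x̄ = [-8117/1487]
step 2: S = H·P̄·Hᵀ + R = [65354/1487]
step 2: K = P̄·Hᵀ·S⁻¹ = [-20293/65354; 42080/32677]
step 2: x' = x̄ + K·y = [108311/65354, -115451/32677]
step 2: P' = (I − K·H)·P̄ = [676563/65354 -348428/32677; -348428/32677 390508/32677]

step 0: x' = [37/23, 7/23], P' = [273/46 -133/23; -133/23 152/23]
step 1: x' = [1733/1487, -56/1487], P' = [13686/1487 -13996/1487; -13996/1487 15747/1487]
step 2: x' = [108311/65354, -115451/32677], P' = [676563/65354 -348428/32677; -348428/32677 390508/32677]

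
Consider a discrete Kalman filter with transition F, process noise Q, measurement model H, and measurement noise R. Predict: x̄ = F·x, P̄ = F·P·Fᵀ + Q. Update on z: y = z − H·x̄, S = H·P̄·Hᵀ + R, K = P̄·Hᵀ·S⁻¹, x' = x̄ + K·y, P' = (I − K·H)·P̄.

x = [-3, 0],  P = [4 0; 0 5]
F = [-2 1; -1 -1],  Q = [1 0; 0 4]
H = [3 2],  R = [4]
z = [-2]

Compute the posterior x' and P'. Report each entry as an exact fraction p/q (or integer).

x̄ = F·x = [6, 3]
P̄ = F·P·Fᵀ + Q = [22 3; 3 13]
y = z − H·x̄ = [-26]
S = H·P̄·Hᵀ + R = [290]
K = P̄·Hᵀ·S⁻¹ = [36/145; 7/58]
x' = x̄ + K·y = [-66/145, -4/29]
P' = (I − K·H)·P̄ = [598/145 -165/29; -165/29 509/58]

x' = [-66/145, -4/29]
P' = [598/145 -165/29; -165/29 509/58]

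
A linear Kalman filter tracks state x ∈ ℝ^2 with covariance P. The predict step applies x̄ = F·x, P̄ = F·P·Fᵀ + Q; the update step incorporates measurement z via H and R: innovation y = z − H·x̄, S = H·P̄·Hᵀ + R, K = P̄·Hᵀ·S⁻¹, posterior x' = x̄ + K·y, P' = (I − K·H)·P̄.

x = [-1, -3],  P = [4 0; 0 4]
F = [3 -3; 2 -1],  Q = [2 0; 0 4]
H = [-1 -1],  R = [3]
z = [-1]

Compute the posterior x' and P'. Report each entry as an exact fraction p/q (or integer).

x̄ = F·x = [6, 1]
P̄ = F·P·Fᵀ + Q = [74 36; 36 24]
y = z − H·x̄ = [6]
S = H·P̄·Hᵀ + R = [173]
K = P̄·Hᵀ·S⁻¹ = [-110/173; -60/173]
x' = x̄ + K·y = [378/173, -187/173]
P' = (I − K·H)·P̄ = [702/173 -372/173; -372/173 552/173]

x' = [378/173, -187/173]
P' = [702/173 -372/173; -372/173 552/173]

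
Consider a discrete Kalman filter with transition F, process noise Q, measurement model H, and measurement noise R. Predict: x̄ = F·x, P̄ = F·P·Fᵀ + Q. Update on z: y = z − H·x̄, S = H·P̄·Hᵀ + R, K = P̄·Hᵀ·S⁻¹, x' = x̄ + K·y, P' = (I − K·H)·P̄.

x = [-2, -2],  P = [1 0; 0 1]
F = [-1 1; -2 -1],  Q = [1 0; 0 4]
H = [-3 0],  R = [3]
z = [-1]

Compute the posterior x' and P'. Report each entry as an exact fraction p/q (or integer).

x' = [3/10, 61/10]
P' = [3/10 1/10; 1/10 87/10]

x̄ = F·x = [0, 6]
P̄ = F·P·Fᵀ + Q = [3 1; 1 9]
y = z − H·x̄ = [-1]
S = H·P̄·Hᵀ + R = [30]
K = P̄·Hᵀ·S⁻¹ = [-3/10; -1/10]
x' = x̄ + K·y = [3/10, 61/10]
P' = (I − K·H)·P̄ = [3/10 1/10; 1/10 87/10]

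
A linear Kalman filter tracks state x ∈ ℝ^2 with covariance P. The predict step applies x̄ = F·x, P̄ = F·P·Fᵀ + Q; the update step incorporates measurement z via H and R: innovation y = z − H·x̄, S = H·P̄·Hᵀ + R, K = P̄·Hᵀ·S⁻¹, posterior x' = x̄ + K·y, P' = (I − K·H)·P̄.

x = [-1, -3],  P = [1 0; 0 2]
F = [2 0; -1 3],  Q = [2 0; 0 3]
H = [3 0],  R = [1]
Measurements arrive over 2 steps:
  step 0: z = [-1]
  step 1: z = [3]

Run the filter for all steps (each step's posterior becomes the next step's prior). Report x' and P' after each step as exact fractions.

step 0: x' = [-4/11, -94/11], P' = [6/55 -2/55; -2/55 1174/55]
step 1: x' = [1166/1261, -32242/1261], P' = [134/1261 -24/1261; -24/1261 246351/1261]

step 0: x̄ = F·x = [-2, -8]
step 0: P̄ = F·P·Fᵀ + Q = [6 -2; -2 22]
step 0: y = z − H·x̄ = [5]
step 0: S = H·P̄·Hᵀ + R = [55]
step 0: K = P̄·Hᵀ·S⁻¹ = [18/55; -6/55]
step 0: x' = x̄ + K·y = [-4/11, -94/11]
step 0: P' = (I − K·H)·P̄ = [6/55 -2/55; -2/55 1174/55]
step 1: x̄ = F·x = [-8/11, -278/11]
step 1: P̄ = F·P·Fᵀ + Q = [134/55 -24/55; -24/55 10749/55]
step 1: y = z − H·x̄ = [57/11]
step 1: S = H·P̄·Hᵀ + R = [1261/55]
step 1: K = P̄·Hᵀ·S⁻¹ = [402/1261; -72/1261]
step 1: x' = x̄ + K·y = [1166/1261, -32242/1261]
step 1: P' = (I − K·H)·P̄ = [134/1261 -24/1261; -24/1261 246351/1261]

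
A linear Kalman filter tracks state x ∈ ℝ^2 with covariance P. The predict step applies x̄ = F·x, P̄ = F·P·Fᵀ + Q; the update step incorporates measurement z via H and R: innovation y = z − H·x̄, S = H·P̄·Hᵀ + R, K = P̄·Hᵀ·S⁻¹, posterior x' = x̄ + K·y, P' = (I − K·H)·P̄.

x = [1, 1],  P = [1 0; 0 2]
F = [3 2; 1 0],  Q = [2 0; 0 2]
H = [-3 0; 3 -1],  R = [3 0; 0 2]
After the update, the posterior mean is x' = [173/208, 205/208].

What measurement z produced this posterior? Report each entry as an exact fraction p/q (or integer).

x̄ = F·x = [5, 1]
P̄ = F·P·Fᵀ + Q = [19 3; 3 3]
S = H·P̄·Hᵀ + R = [174 -162; -162 158]
K = P̄·Hᵀ·S⁻¹ = [-43/208 27/208; -75/208 -69/208]
x' − x̄ = [-867/208, -3/208] = K·y
y = (KᵀK)⁻¹·Kᵀ·(x' − x̄) = [12, -13]
z = y + H·x̄ = [12, -13] + [-15, 14] = [-3, 1]

z = [-3, 1]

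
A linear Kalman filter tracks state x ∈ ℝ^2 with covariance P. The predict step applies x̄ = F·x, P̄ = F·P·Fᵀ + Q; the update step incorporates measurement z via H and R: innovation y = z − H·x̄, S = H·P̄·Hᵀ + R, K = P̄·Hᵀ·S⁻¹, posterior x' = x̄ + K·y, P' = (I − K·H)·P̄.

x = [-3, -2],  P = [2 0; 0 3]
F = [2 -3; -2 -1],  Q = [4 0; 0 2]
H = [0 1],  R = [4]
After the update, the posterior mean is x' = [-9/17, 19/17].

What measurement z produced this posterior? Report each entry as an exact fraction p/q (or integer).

z = [-1]

x̄ = F·x = [0, 8]
P̄ = F·P·Fᵀ + Q = [39 1; 1 13]
S = H·P̄·Hᵀ + R = [17]
K = P̄·Hᵀ·S⁻¹ = [1/17; 13/17]
x' − x̄ = [-9/17, -117/17] = K·y
y = (KᵀK)⁻¹·Kᵀ·(x' − x̄) = [-9]
z = y + H·x̄ = [-9] + [8] = [-1]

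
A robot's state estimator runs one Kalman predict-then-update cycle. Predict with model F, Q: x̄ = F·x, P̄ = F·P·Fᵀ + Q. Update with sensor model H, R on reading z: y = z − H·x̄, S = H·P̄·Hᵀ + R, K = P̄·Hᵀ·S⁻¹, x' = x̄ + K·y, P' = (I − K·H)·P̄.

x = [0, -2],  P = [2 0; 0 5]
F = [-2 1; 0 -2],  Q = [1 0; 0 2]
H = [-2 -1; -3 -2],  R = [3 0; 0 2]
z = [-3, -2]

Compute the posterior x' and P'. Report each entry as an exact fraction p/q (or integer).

x̄ = F·x = [-2, 4]
P̄ = F·P·Fᵀ + Q = [14 -10; -10 22]
y = z − H·x̄ = [-3, 0]
S = H·P̄·Hᵀ + R = [41 58; 58 96]
K = P̄·Hᵀ·S⁻¹ = [-113/143 71/286; 155/143 -229/286]
x' = x̄ + K·y = [53/143, 107/143]
P' = (I − K·H)·P̄ = [749/143 -1159/143; -1159/143 1853/143]

x' = [53/143, 107/143]
P' = [749/143 -1159/143; -1159/143 1853/143]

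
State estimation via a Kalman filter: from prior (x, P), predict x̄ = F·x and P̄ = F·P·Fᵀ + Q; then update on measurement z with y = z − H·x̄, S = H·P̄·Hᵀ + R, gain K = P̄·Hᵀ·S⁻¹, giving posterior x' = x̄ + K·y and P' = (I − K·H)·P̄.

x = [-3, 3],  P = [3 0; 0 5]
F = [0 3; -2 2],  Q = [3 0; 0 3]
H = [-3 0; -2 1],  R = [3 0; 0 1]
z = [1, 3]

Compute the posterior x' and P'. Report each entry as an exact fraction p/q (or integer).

x̄ = F·x = [9, 12]
P̄ = F·P·Fᵀ + Q = [48 30; 30 35]
y = z − H·x̄ = [28, 9]
S = H·P̄·Hᵀ + R = [435 198; 198 108]
K = P̄·Hᵀ·S⁻¹ = [-23/72 -11/432; -265/432 2315/2592]
x' = x̄ + K·y = [-25/144, 2473/864]
P' = (I − K·H)·P̄ = [23/72 265/432; 265/432 5495/2592]

x' = [-25/144, 2473/864]
P' = [23/72 265/432; 265/432 5495/2592]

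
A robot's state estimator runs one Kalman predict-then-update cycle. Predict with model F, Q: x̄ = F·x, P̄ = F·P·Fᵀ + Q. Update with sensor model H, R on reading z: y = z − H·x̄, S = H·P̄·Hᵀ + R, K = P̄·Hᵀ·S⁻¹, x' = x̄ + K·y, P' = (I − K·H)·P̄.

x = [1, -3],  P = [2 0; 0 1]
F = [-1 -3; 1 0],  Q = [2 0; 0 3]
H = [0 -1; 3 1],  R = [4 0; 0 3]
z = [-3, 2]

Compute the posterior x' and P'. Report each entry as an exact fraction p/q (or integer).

x̄ = F·x = [8, 1]
P̄ = F·P·Fᵀ + Q = [13 -2; -2 5]
y = z − H·x̄ = [-2, -23]
S = H·P̄·Hᵀ + R = [9 1; 1 113]
K = P̄·Hᵀ·S⁻¹ = [189/1016 331/1016; -141/254 -1/254]
x' = x̄ + K·y = [137/1016, 559/254]
P' = (I − K·H)·P̄ = [583/1016 -189/254; -189/254 282/127]

x' = [137/1016, 559/254]
P' = [583/1016 -189/254; -189/254 282/127]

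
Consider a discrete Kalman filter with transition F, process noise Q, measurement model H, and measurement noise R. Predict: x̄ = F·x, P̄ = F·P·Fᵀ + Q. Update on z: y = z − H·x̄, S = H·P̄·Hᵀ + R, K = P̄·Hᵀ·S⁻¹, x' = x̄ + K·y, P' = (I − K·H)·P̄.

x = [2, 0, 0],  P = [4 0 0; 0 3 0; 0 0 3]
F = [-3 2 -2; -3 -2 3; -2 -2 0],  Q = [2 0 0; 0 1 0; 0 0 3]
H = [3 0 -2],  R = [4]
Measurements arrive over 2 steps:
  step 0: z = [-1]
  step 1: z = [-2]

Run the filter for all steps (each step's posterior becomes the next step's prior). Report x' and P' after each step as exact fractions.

step 0: x̄ = F·x = [-6, -6, -4]
step 0: P̄ = F·P·Fᵀ + Q = [62 6 12; 6 76 36; 12 36 31]
step 0: y = z − H·x̄ = [9]
step 0: S = H·P̄·Hᵀ + R = [542]
step 0: K = P̄·Hᵀ·S⁻¹ = [81/271; -27/271; -13/271]
step 0: x' = x̄ + K·y = [-897/271, -1869/271, -1201/271]
step 0: P' = (I − K·H)·P̄ = [3680/271 6000/271 5358/271; 6000/271 19138/271 9054/271; 5358/271 9054/271 8063/271]
step 1: x̄ = F·x = [5, 2826/271, 5532/271]
step 1: P̄ = F·P·Fᵀ + Q = [230 -64 56; -64 49418/271 72160/271; 56 72160/271 140085/271]
step 1: y = z − H·x̄ = [6457/271]
step 1: S = H·P̄·Hᵀ + R = [940282/271]
step 1: K = P̄·Hᵀ·S⁻¹ = [78319/470141; -98176/470141; -117321/470141]
step 1: x' = x̄ + K·y = [4216778/470141, 2563454/470141, 6801765/470141]
step 1: P' = (I − K·H)·P̄ = [62864048/470141 26656704/470141 94139434/470141; 26656704/470141 14599166/470141 40181408/470141; 94139434/470141 40181408/470141 141443793/470141]

step 0: x' = [-897/271, -1869/271, -1201/271], P' = [3680/271 6000/271 5358/271; 6000/271 19138/271 9054/271; 5358/271 9054/271 8063/271]
step 1: x' = [4216778/470141, 2563454/470141, 6801765/470141], P' = [62864048/470141 26656704/470141 94139434/470141; 26656704/470141 14599166/470141 40181408/470141; 94139434/470141 40181408/470141 141443793/470141]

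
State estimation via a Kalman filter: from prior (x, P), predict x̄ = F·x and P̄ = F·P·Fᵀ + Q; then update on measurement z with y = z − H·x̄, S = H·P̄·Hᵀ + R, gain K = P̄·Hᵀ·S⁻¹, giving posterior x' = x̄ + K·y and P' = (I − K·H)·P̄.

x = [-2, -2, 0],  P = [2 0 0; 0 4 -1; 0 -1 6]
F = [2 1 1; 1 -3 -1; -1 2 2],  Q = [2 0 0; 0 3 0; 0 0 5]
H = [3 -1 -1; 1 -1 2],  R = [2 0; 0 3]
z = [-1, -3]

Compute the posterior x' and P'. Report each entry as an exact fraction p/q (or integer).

x' = [-19146/48223, 42926/48223, -39947/48223]
P' = [100078/48223 214258/48223 59040/48223; 214258/48223 513439/48223 129993/48223; 59040/48223 129993/48223 60483/48223]

x̄ = F·x = [-6, 4, -2]
P̄ = F·P·Fᵀ + Q = [18 -10 12; -10 41 -30; 12 -30 39]
y = z − H·x̄ = [19, 11]
S = H·P̄·Hᵀ + R = [172 147; 147 406]
K = P̄·Hᵀ·S⁻¹ = [1924/6889 1300/48223; -47/6889 -13065/48223; -954/6889 16671/48223]
x' = x̄ + K·y = [-19146/48223, 42926/48223, -39947/48223]
P' = (I − K·H)·P̄ = [100078/48223 214258/48223 59040/48223; 214258/48223 513439/48223 129993/48223; 59040/48223 129993/48223 60483/48223]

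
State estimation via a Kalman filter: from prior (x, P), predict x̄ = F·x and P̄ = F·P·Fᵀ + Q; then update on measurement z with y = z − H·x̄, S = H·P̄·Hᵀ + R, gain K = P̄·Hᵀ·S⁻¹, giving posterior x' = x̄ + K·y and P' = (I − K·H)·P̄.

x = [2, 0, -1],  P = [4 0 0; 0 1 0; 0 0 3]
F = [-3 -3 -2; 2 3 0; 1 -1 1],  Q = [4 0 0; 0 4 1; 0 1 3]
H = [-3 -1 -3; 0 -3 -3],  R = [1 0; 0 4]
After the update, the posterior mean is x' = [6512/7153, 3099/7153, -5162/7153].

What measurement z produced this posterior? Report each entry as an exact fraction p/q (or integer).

x̄ = F·x = [-4, 4, 1]
P̄ = F·P·Fᵀ + Q = [61 -33 -15; -33 29 6; -15 6 11]
S = H·P̄·Hᵀ + R = [246 -174; -174 472]
K = P̄·Hᵀ·S⁻¹ = [-2042/7153 2859/14306; 3137/42918 -2797/14306; -1007/14306 -1917/14306]
x' − x̄ = [35124/7153, -25513/7153, -12315/7153] = K·y
y = (KᵀK)⁻¹·Kᵀ·(x' − x̄) = [-6, 16]
z = y + H·x̄ = [-6, 16] + [5, -15] = [-1, 1]

z = [-1, 1]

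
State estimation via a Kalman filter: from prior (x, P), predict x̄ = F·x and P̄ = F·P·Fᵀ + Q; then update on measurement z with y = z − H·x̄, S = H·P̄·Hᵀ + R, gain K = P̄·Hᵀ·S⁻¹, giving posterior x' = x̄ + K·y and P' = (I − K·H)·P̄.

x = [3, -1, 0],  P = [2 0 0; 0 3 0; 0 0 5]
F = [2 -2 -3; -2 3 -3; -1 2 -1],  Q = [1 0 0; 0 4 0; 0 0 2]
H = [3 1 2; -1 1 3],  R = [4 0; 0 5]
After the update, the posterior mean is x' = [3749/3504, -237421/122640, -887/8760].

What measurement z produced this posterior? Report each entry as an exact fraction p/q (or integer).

z = [1, -3]

x̄ = F·x = [8, -9, -5]
P̄ = F·P·Fᵀ + Q = [66 19 -1; 19 84 37; -1 37 21]
S = H·P̄·Hᵀ + R = [1016 228; 228 534]
K = P̄·Hᵀ·S⁻¹ = [601/2336 -713/3504; 12447/81760 32449/122640; 209/5840 1523/8760]
x' − x̄ = [-24283/3504, 866339/122640, 42913/8760] = K·y
y = (KᵀK)⁻¹·Kᵀ·(x' − x̄) = [-4, 29]
z = y + H·x̄ = [-4, 29] + [5, -32] = [1, -3]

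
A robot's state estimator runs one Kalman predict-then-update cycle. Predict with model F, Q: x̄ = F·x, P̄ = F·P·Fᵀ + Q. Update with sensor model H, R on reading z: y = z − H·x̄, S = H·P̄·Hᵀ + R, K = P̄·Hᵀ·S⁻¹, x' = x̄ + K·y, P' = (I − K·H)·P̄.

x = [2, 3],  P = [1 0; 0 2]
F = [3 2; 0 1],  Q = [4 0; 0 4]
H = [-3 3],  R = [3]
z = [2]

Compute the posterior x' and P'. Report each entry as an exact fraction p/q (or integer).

x' = [7/2, 4]
P' = [351/58 167/29; 167/29 168/29]

x̄ = F·x = [12, 3]
P̄ = F·P·Fᵀ + Q = [21 4; 4 6]
y = z − H·x̄ = [29]
S = H·P̄·Hᵀ + R = [174]
K = P̄·Hᵀ·S⁻¹ = [-17/58; 1/29]
x' = x̄ + K·y = [7/2, 4]
P' = (I − K·H)·P̄ = [351/58 167/29; 167/29 168/29]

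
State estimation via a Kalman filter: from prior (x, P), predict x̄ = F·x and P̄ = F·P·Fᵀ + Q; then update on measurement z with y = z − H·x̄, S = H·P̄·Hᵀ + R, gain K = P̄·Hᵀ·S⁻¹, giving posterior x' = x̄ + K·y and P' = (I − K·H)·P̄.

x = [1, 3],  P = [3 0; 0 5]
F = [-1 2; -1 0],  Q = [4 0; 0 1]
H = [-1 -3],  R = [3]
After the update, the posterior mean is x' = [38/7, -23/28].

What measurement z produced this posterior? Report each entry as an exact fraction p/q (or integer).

z = [-3]

x̄ = F·x = [5, -1]
P̄ = F·P·Fᵀ + Q = [27 3; 3 4]
S = H·P̄·Hᵀ + R = [84]
K = P̄·Hᵀ·S⁻¹ = [-3/7; -5/28]
x' − x̄ = [3/7, 5/28] = K·y
y = (KᵀK)⁻¹·Kᵀ·(x' − x̄) = [-1]
z = y + H·x̄ = [-1] + [-2] = [-3]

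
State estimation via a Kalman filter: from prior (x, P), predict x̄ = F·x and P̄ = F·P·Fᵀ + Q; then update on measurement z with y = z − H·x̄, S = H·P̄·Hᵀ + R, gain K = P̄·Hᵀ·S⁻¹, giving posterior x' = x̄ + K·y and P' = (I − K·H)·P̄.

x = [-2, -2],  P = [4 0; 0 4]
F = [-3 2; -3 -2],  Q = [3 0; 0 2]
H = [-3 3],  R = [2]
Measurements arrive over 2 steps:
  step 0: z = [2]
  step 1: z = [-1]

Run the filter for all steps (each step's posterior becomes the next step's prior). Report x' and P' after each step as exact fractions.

step 0: x' = [508/89, 3986/623], P' = [3320/89 3310/89; 3310/89 23238/623]
step 1: x' = [5912927/3375553, 4756270/3375553], P' = [22844364/3375553 23024898/3375553; 23024898/3375553 23955278/3375553]

step 0: x̄ = F·x = [2, 10]
step 0: P̄ = F·P·Fᵀ + Q = [55 20; 20 54]
step 0: y = z − H·x̄ = [-22]
step 0: S = H·P̄·Hᵀ + R = [623]
step 0: K = P̄·Hᵀ·S⁻¹ = [-15/89; 102/623]
step 0: x' = x̄ + K·y = [508/89, 3986/623]
step 0: P' = (I − K·H)·P̄ = [3320/89 3310/89; 3310/89 23238/623]
step 1: x̄ = F·x = [-2696/623, -18640/623]
step 1: P̄ = F·P·Fᵀ + Q = [25941/623 116208/623; 116208/623 581398/623]
step 1: y = z − H·x̄ = [47209/623]
step 1: S = H·P̄·Hᵀ + R = [3375553/623]
step 1: K = P̄·Hᵀ·S⁻¹ = [270801/3375553; 1395570/3375553]
step 1: x' = x̄ + K·y = [5912927/3375553, 4756270/3375553]
step 1: P' = (I − K·H)·P̄ = [22844364/3375553 23024898/3375553; 23024898/3375553 23955278/3375553]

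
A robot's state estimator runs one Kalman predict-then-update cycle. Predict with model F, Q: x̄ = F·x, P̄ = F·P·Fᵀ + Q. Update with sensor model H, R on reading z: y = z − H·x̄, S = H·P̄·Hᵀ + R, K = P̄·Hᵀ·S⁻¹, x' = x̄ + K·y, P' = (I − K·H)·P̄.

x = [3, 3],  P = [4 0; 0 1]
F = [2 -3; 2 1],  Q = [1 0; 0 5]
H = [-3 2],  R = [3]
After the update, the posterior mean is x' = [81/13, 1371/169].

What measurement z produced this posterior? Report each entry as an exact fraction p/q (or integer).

x̄ = F·x = [-3, 9]
P̄ = F·P·Fᵀ + Q = [26 13; 13 22]
S = H·P̄·Hᵀ + R = [169]
K = P̄·Hᵀ·S⁻¹ = [-4/13; 5/169]
x' − x̄ = [120/13, -150/169] = K·y
y = (KᵀK)⁻¹·Kᵀ·(x' − x̄) = [-30]
z = y + H·x̄ = [-30] + [27] = [-3]

z = [-3]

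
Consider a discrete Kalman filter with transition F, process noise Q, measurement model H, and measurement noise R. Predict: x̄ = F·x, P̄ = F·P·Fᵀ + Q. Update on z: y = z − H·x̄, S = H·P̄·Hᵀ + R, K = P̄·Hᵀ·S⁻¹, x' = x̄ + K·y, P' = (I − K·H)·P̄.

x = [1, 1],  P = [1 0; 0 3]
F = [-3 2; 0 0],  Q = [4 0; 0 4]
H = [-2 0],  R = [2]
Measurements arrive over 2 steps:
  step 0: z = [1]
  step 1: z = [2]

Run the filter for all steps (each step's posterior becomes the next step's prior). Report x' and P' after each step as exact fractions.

step 0: x' = [-26/51, 0], P' = [25/51 0; 0 4]
step 1: x' = [-804/847, 0], P' = [415/847 0; 0 4]

step 0: x̄ = F·x = [-1, 0]
step 0: P̄ = F·P·Fᵀ + Q = [25 0; 0 4]
step 0: y = z − H·x̄ = [-1]
step 0: S = H·P̄·Hᵀ + R = [102]
step 0: K = P̄·Hᵀ·S⁻¹ = [-25/51; 0]
step 0: x' = x̄ + K·y = [-26/51, 0]
step 0: P' = (I − K·H)·P̄ = [25/51 0; 0 4]
step 1: x̄ = F·x = [26/17, 0]
step 1: P̄ = F·P·Fᵀ + Q = [415/17 0; 0 4]
step 1: y = z − H·x̄ = [86/17]
step 1: S = H·P̄·Hᵀ + R = [1694/17]
step 1: K = P̄·Hᵀ·S⁻¹ = [-415/847; 0]
step 1: x' = x̄ + K·y = [-804/847, 0]
step 1: P' = (I − K·H)·P̄ = [415/847 0; 0 4]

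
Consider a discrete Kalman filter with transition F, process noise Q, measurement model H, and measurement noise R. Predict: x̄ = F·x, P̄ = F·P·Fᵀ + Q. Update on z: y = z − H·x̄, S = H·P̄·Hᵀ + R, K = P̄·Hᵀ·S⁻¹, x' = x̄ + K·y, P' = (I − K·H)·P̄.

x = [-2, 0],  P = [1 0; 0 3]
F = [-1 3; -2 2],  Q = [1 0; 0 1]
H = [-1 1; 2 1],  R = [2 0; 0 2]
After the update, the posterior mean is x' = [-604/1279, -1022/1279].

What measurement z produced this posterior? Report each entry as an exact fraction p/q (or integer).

z = [-2, -2]

x̄ = F·x = [2, 4]
P̄ = F·P·Fᵀ + Q = [29 20; 20 17]
S = H·P̄·Hᵀ + R = [8 -21; -21 215]
K = P̄·Hᵀ·S⁻¹ = [-297/1279 435/1279; 552/1279 393/1279]
x' − x̄ = [-3162/1279, -6138/1279] = K·y
y = (KᵀK)⁻¹·Kᵀ·(x' − x̄) = [-4, -10]
z = y + H·x̄ = [-4, -10] + [2, 8] = [-2, -2]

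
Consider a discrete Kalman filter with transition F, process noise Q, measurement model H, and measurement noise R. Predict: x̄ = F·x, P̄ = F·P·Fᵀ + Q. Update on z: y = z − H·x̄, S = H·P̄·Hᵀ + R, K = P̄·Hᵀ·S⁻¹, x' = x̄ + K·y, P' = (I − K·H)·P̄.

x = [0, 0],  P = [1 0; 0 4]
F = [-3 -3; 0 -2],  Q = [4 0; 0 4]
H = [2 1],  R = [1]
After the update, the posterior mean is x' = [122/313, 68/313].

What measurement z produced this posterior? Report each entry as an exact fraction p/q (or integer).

x̄ = F·x = [0, 0]
P̄ = F·P·Fᵀ + Q = [49 24; 24 20]
S = H·P̄·Hᵀ + R = [313]
K = P̄·Hᵀ·S⁻¹ = [122/313; 68/313]
x' − x̄ = [122/313, 68/313] = K·y
y = (KᵀK)⁻¹·Kᵀ·(x' − x̄) = [1]
z = y + H·x̄ = [1] + [0] = [1]

z = [1]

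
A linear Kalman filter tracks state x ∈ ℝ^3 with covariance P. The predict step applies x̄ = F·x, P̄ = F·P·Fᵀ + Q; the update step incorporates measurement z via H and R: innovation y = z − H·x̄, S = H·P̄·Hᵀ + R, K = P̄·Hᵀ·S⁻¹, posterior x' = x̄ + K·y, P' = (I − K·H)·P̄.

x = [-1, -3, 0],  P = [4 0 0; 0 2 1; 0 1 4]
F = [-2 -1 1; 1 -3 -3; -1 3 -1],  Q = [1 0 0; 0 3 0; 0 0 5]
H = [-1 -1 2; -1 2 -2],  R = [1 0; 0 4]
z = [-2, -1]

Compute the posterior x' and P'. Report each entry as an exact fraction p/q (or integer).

x̄ = F·x = [5, 8, -8]
P̄ = F·P·Fᵀ + Q = [21 -14 2; -14 79 -16; 2 -16 25]
y = z − H·x̄ = [27, -28]
S = H·P̄·Hᵀ + R = [229 -319; -319 633]
K = P̄·Hᵀ·S⁻¹ = [-9403/21598 -6547/21598; 3675/43196 15773/43196; 3429/10799 295/10799]
x' = x̄ + K·y = [37425/21598, 3149/43196, -2069/10799]
P' = (I − K·H)·P̄ = [39179/10799 121125/21598 47520/10799; 121125/21598 551267/43196 99649/10799; 47520/10799 99649/10799 75299/10799]

x' = [37425/21598, 3149/43196, -2069/10799]
P' = [39179/10799 121125/21598 47520/10799; 121125/21598 551267/43196 99649/10799; 47520/10799 99649/10799 75299/10799]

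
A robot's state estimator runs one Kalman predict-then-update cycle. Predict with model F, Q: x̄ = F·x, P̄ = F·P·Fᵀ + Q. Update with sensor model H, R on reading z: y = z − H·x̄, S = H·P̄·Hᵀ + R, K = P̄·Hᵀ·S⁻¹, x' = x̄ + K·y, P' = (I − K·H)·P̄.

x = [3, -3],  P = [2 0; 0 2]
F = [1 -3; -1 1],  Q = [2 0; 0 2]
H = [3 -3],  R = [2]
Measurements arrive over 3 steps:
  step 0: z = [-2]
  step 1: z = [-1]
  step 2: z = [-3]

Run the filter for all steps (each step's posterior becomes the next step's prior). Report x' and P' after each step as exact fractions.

step 0: x̄ = F·x = [12, -6]
step 0: P̄ = F·P·Fᵀ + Q = [22 -8; -8 6]
step 0: y = z − H·x̄ = [-56]
step 0: S = H·P̄·Hᵀ + R = [398]
step 0: K = P̄·Hᵀ·S⁻¹ = [45/199; -21/199]
step 0: x' = x̄ + K·y = [-132/199, -18/199]
step 0: P' = (I − K·H)·P̄ = [328/199 298/199; 298/199 312/199]
step 1: x̄ = F·x = [-78/199, 114/199]
step 1: P̄ = F·P·Fᵀ + Q = [1746/199 -72/199; -72/199 442/199]
step 1: y = z − H·x̄ = [377/199]
step 1: S = H·P̄·Hᵀ + R = [21386/199]
step 1: K = P̄·Hᵀ·S⁻¹ = [2727/10693; -771/10693]
step 1: x' = x̄ + K·y = [975/10693, 4665/10693]
step 1: P' = (I − K·H)·P̄ = [19080/10693 17262/10693; 17262/10693 17776/10693]
step 2: x̄ = F·x = [-13020/10693, 3690/10693]
step 2: P̄ = F·P·Fᵀ + Q = [96878/10693 -3360/10693; -3360/10693 23718/10693]
step 2: y = z − H·x̄ = [18051/10693]
step 2: S = H·P̄·Hᵀ + R = [1167230/10693]
step 2: K = P̄·Hᵀ·S⁻¹ = [150357/583615; -40617/583615]
step 2: x' = x̄ + K·y = [-456801/583615, 132831/583615]
step 2: P' = (I − K·H)·P̄ = [1059104/583615 958866/583615; 958866/583615 985944/583615]

step 0: x' = [-132/199, -18/199], P' = [328/199 298/199; 298/199 312/199]
step 1: x' = [975/10693, 4665/10693], P' = [19080/10693 17262/10693; 17262/10693 17776/10693]
step 2: x' = [-456801/583615, 132831/583615], P' = [1059104/583615 958866/583615; 958866/583615 985944/583615]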